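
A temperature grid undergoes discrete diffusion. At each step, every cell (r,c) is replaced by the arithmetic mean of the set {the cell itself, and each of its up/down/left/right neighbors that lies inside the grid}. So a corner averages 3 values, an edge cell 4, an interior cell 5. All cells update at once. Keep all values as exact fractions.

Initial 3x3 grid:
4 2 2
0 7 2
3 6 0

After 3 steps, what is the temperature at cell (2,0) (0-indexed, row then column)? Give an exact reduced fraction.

Answer: 1169/360

Derivation:
Step 1: cell (2,0) = 3
Step 2: cell (2,0) = 7/2
Step 3: cell (2,0) = 1169/360
Full grid after step 3:
  2123/720 14621/4800 111/40
  7823/2400 1141/375 43763/14400
  1169/360 12047/3600 6559/2160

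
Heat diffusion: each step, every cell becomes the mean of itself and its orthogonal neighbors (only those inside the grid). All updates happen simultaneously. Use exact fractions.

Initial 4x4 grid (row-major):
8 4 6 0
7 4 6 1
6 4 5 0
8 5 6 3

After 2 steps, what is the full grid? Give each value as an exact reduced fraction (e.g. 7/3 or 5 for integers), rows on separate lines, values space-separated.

Answer: 217/36 125/24 487/120 97/36
143/24 519/100 387/100 161/60
709/120 26/5 102/25 14/5
55/9 649/120 177/40 10/3

Derivation:
After step 1:
  19/3 11/2 4 7/3
  25/4 5 22/5 7/4
  25/4 24/5 21/5 9/4
  19/3 23/4 19/4 3
After step 2:
  217/36 125/24 487/120 97/36
  143/24 519/100 387/100 161/60
  709/120 26/5 102/25 14/5
  55/9 649/120 177/40 10/3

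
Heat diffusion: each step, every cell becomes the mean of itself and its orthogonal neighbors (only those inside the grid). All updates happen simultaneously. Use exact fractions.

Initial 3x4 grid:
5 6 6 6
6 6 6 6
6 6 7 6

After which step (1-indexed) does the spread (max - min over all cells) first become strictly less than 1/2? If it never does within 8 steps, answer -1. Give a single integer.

Answer: 3

Derivation:
Step 1: max=19/3, min=17/3, spread=2/3
Step 2: max=751/120, min=103/18, spread=193/360
Step 3: max=6691/1080, min=1255/216, spread=52/135
  -> spread < 1/2 first at step 3
Step 4: max=199441/32400, min=759899/129600, spread=7573/25920
Step 5: max=2980871/486000, min=45875431/7776000, spread=363701/1555200
Step 6: max=356349833/58320000, min=2765668289/466560000, spread=681043/3732480
Step 7: max=5330496043/874800000, min=166493557051/27993600000, spread=163292653/1119744000
Step 8: max=638146210699/104976000000, min=10015967565809/1679616000000, spread=1554974443/13436928000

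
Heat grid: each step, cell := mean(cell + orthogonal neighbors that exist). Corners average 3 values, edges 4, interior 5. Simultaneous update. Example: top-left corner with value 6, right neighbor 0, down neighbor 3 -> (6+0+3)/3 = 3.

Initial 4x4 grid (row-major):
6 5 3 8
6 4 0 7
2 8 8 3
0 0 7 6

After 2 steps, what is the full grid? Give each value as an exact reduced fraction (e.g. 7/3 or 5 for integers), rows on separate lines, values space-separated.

After step 1:
  17/3 9/2 4 6
  9/2 23/5 22/5 9/2
  4 22/5 26/5 6
  2/3 15/4 21/4 16/3
After step 2:
  44/9 563/120 189/40 29/6
  563/120 112/25 227/50 209/40
  407/120 439/100 101/20 631/120
  101/36 211/60 293/60 199/36

Answer: 44/9 563/120 189/40 29/6
563/120 112/25 227/50 209/40
407/120 439/100 101/20 631/120
101/36 211/60 293/60 199/36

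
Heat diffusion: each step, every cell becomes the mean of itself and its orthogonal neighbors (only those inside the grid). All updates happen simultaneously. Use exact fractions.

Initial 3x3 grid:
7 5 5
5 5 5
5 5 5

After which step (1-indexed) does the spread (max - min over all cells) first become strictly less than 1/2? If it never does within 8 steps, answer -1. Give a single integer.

Step 1: max=17/3, min=5, spread=2/3
Step 2: max=50/9, min=5, spread=5/9
Step 3: max=581/108, min=5, spread=41/108
  -> spread < 1/2 first at step 3
Step 4: max=34531/6480, min=911/180, spread=347/1296
Step 5: max=2050937/388800, min=9157/1800, spread=2921/15552
Step 6: max=122468539/23328000, min=1105483/216000, spread=24611/186624
Step 7: max=7317122033/1399680000, min=24956741/4860000, spread=207329/2239488
Step 8: max=437933952451/83980800000, min=1334801599/259200000, spread=1746635/26873856

Answer: 3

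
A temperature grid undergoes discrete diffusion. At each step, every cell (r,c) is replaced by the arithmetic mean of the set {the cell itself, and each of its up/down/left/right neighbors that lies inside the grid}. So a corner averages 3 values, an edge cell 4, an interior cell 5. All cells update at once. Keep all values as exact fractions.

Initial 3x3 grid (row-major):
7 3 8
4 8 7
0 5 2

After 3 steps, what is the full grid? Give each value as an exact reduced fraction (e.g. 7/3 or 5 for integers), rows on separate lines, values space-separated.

Answer: 11089/2160 40549/7200 4193/720
68123/14400 30251/6000 79373/14400
1499/360 65723/14400 2641/540

Derivation:
After step 1:
  14/3 13/2 6
  19/4 27/5 25/4
  3 15/4 14/3
After step 2:
  191/36 677/120 25/4
  1069/240 533/100 1339/240
  23/6 1009/240 44/9
After step 3:
  11089/2160 40549/7200 4193/720
  68123/14400 30251/6000 79373/14400
  1499/360 65723/14400 2641/540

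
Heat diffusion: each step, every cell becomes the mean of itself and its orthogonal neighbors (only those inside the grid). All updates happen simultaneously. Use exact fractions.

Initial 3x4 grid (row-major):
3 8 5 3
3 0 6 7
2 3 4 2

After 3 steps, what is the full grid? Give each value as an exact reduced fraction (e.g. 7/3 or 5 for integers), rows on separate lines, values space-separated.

After step 1:
  14/3 4 11/2 5
  2 4 22/5 9/2
  8/3 9/4 15/4 13/3
After step 2:
  32/9 109/24 189/40 5
  10/3 333/100 443/100 547/120
  83/36 19/6 221/60 151/36
After step 3:
  823/216 14537/3600 5609/1200 857/180
  1409/450 11281/3000 3109/750 32729/7200
  317/108 11237/3600 13927/3600 4477/1080

Answer: 823/216 14537/3600 5609/1200 857/180
1409/450 11281/3000 3109/750 32729/7200
317/108 11237/3600 13927/3600 4477/1080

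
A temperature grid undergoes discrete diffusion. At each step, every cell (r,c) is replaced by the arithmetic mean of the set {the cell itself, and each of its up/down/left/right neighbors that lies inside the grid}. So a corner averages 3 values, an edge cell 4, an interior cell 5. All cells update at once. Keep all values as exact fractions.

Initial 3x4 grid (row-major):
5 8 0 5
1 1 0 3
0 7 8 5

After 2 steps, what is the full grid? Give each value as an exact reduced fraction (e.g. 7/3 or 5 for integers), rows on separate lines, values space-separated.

Answer: 119/36 889/240 709/240 55/18
749/240 301/100 173/50 273/80
101/36 113/30 251/60 163/36

Derivation:
After step 1:
  14/3 7/2 13/4 8/3
  7/4 17/5 12/5 13/4
  8/3 4 5 16/3
After step 2:
  119/36 889/240 709/240 55/18
  749/240 301/100 173/50 273/80
  101/36 113/30 251/60 163/36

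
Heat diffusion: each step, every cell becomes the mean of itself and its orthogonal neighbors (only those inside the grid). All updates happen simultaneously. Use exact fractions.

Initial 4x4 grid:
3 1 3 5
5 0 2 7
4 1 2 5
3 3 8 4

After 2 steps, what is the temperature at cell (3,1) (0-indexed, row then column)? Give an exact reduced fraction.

Step 1: cell (3,1) = 15/4
Step 2: cell (3,1) = 10/3
Full grid after step 2:
  31/12 93/40 123/40 25/6
  221/80 227/100 157/50 341/80
  139/48 72/25 343/100 1111/240
  31/9 10/3 259/60 173/36

Answer: 10/3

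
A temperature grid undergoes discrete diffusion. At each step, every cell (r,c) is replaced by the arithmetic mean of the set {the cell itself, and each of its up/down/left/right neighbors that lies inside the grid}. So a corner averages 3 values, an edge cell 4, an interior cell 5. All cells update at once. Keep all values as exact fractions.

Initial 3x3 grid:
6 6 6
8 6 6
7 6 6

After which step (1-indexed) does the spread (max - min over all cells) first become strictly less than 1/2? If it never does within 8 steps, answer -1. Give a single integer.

Answer: 3

Derivation:
Step 1: max=7, min=6, spread=1
Step 2: max=1609/240, min=6, spread=169/240
Step 3: max=1187/180, min=7339/1200, spread=1723/3600
  -> spread < 1/2 first at step 3
Step 4: max=23383/3600, min=33287/5400, spread=143/432
Step 5: max=4182103/648000, min=74657/12000, spread=1205/5184
Step 6: max=249367741/38880000, min=121511683/19440000, spread=10151/62208
Step 7: max=1656658903/259200000, min=7321344751/1166400000, spread=85517/746496
Step 8: max=892052072069/139968000000, min=146799222949/23328000000, spread=720431/8957952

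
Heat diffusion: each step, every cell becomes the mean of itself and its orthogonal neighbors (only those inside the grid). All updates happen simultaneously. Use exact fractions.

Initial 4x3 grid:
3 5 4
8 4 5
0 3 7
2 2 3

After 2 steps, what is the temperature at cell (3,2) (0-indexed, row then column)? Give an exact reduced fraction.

Step 1: cell (3,2) = 4
Step 2: cell (3,2) = 11/3
Full grid after step 2:
  157/36 19/4 41/9
  13/3 419/100 115/24
  173/60 369/100 167/40
  85/36 331/120 11/3

Answer: 11/3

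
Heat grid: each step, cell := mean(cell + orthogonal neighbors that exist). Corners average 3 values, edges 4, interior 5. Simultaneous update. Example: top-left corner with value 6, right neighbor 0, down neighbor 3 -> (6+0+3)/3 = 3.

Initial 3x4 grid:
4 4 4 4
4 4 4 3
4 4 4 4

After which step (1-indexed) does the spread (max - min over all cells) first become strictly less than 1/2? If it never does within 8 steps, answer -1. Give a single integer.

Answer: 1

Derivation:
Step 1: max=4, min=11/3, spread=1/3
  -> spread < 1/2 first at step 1
Step 2: max=4, min=893/240, spread=67/240
Step 3: max=4, min=8203/2160, spread=437/2160
Step 4: max=3991/1000, min=3298469/864000, spread=29951/172800
Step 5: max=13421/3375, min=29888179/7776000, spread=206761/1555200
Step 6: max=21434329/5400000, min=11985404429/3110400000, spread=14430763/124416000
Step 7: max=1710347273/432000000, min=721388258311/186624000000, spread=139854109/1492992000
Step 8: max=153668771023/38880000000, min=43367288109749/11197440000000, spread=7114543559/89579520000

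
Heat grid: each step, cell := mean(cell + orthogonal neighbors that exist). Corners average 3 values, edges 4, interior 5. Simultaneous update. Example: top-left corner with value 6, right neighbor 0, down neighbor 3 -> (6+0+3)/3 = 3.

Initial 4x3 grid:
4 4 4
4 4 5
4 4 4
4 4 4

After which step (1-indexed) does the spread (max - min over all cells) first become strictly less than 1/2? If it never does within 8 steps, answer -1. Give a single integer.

Answer: 1

Derivation:
Step 1: max=13/3, min=4, spread=1/3
  -> spread < 1/2 first at step 1
Step 2: max=511/120, min=4, spread=31/120
Step 3: max=4531/1080, min=4, spread=211/1080
Step 4: max=448897/108000, min=7247/1800, spread=14077/108000
Step 5: max=4028407/972000, min=435683/108000, spread=5363/48600
Step 6: max=120380809/29160000, min=242869/60000, spread=93859/1166400
Step 7: max=7208674481/1749600000, min=394136467/97200000, spread=4568723/69984000
Step 8: max=431684435629/104976000000, min=11845618889/2916000000, spread=8387449/167961600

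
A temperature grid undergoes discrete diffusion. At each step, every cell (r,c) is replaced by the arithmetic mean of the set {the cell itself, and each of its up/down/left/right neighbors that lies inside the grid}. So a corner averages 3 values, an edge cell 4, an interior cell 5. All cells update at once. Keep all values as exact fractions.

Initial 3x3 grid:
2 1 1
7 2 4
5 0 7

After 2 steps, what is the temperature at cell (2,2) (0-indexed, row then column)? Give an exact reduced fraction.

Answer: 32/9

Derivation:
Step 1: cell (2,2) = 11/3
Step 2: cell (2,2) = 32/9
Full grid after step 2:
  53/18 289/120 7/3
  53/15 153/50 359/120
  23/6 419/120 32/9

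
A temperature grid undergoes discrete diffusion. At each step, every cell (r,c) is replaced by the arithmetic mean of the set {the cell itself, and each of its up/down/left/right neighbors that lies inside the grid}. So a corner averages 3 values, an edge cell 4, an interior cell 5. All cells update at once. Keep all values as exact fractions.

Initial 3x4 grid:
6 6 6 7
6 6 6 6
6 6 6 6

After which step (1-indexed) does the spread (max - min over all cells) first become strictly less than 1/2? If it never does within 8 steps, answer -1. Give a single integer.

Answer: 1

Derivation:
Step 1: max=19/3, min=6, spread=1/3
  -> spread < 1/2 first at step 1
Step 2: max=113/18, min=6, spread=5/18
Step 3: max=1337/216, min=6, spread=41/216
Step 4: max=159737/25920, min=6, spread=4217/25920
Step 5: max=9540349/1555200, min=43279/7200, spread=38417/311040
Step 6: max=571072211/93312000, min=866597/144000, spread=1903471/18662400
Step 7: max=34193309089/5598720000, min=26035759/4320000, spread=18038617/223948800
Step 8: max=2048807382851/335923200000, min=2345726759/388800000, spread=883978523/13436928000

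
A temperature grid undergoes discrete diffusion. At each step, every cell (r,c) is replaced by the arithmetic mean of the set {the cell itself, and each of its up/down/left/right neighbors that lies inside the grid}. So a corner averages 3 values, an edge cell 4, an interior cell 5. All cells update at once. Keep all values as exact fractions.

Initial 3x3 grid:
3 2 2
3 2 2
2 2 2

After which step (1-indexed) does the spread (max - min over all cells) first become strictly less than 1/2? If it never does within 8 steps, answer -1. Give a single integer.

Step 1: max=8/3, min=2, spread=2/3
Step 2: max=89/36, min=2, spread=17/36
  -> spread < 1/2 first at step 2
Step 3: max=5167/2160, min=371/180, spread=143/432
Step 4: max=301949/129600, min=5663/2700, spread=1205/5184
Step 5: max=17851303/7776000, min=153541/72000, spread=10151/62208
Step 6: max=1058789141/466560000, min=41889209/19440000, spread=85517/746496
Step 7: max=63059590927/27993600000, min=5067353671/2332800000, spread=720431/8957952
Step 8: max=3762846194669/1679616000000, min=12736161863/5832000000, spread=6069221/107495424

Answer: 2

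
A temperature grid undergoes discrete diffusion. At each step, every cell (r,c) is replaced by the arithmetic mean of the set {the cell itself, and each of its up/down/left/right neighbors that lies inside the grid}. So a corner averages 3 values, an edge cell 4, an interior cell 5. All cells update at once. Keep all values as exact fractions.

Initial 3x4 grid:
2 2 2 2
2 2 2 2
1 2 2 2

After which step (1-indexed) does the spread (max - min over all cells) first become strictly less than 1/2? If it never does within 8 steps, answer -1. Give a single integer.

Answer: 1

Derivation:
Step 1: max=2, min=5/3, spread=1/3
  -> spread < 1/2 first at step 1
Step 2: max=2, min=31/18, spread=5/18
Step 3: max=2, min=391/216, spread=41/216
Step 4: max=2, min=47623/25920, spread=4217/25920
Step 5: max=14321/7200, min=2901251/1555200, spread=38417/311040
Step 6: max=285403/144000, min=175423789/93312000, spread=1903471/18662400
Step 7: max=8524241/4320000, min=10596450911/5598720000, spread=18038617/223948800
Step 8: max=764673241/388800000, min=638578217149/335923200000, spread=883978523/13436928000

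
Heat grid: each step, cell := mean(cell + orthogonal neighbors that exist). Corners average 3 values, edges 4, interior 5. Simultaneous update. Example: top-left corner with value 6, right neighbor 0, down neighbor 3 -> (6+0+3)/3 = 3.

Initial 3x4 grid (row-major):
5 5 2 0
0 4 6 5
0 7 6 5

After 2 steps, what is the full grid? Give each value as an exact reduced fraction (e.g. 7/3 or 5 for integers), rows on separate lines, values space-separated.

After step 1:
  10/3 4 13/4 7/3
  9/4 22/5 23/5 4
  7/3 17/4 6 16/3
After step 2:
  115/36 899/240 851/240 115/36
  739/240 39/10 89/20 61/15
  53/18 1019/240 1211/240 46/9

Answer: 115/36 899/240 851/240 115/36
739/240 39/10 89/20 61/15
53/18 1019/240 1211/240 46/9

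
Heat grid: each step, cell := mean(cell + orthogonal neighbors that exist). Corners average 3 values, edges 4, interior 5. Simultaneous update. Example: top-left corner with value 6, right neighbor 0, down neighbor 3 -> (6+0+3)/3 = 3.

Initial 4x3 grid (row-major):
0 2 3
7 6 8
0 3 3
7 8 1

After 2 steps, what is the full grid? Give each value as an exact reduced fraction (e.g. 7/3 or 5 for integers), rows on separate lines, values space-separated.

Answer: 3 917/240 145/36
157/40 101/25 1097/240
33/8 439/100 67/16
14/3 71/16 25/6

Derivation:
After step 1:
  3 11/4 13/3
  13/4 26/5 5
  17/4 4 15/4
  5 19/4 4
After step 2:
  3 917/240 145/36
  157/40 101/25 1097/240
  33/8 439/100 67/16
  14/3 71/16 25/6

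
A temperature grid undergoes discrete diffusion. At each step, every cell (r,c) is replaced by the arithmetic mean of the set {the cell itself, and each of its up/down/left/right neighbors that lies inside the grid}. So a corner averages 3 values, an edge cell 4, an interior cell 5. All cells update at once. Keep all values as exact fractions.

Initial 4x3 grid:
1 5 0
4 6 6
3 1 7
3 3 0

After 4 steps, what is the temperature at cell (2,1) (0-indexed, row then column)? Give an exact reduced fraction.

Answer: 1206463/360000

Derivation:
Step 1: cell (2,1) = 4
Step 2: cell (2,1) = 82/25
Step 3: cell (2,1) = 20927/6000
Step 4: cell (2,1) = 1206463/360000
Full grid after step 4:
  229289/64800 32887/9000 246439/64800
  744443/216000 109499/30000 807943/216000
  235501/72000 1206463/360000 767003/216000
  129701/43200 2723117/864000 419203/129600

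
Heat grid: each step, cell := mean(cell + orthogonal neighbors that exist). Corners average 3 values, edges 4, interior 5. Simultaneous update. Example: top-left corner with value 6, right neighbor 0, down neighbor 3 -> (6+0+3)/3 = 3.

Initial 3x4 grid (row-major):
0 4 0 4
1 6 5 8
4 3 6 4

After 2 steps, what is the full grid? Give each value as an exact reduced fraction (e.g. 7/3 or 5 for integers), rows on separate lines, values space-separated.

Answer: 83/36 673/240 59/16 25/6
653/240 94/25 109/25 81/16
61/18 943/240 81/16 21/4

Derivation:
After step 1:
  5/3 5/2 13/4 4
  11/4 19/5 5 21/4
  8/3 19/4 9/2 6
After step 2:
  83/36 673/240 59/16 25/6
  653/240 94/25 109/25 81/16
  61/18 943/240 81/16 21/4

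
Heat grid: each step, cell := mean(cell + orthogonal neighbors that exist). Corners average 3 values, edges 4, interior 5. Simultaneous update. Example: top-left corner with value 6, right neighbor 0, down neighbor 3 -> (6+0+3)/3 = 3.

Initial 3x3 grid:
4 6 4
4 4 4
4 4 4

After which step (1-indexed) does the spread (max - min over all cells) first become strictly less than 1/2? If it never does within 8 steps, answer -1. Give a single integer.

Step 1: max=14/3, min=4, spread=2/3
Step 2: max=547/120, min=4, spread=67/120
Step 3: max=4757/1080, min=407/100, spread=1807/5400
  -> spread < 1/2 first at step 3
Step 4: max=1885963/432000, min=11161/2700, spread=33401/144000
Step 5: max=16781933/3888000, min=1123391/270000, spread=3025513/19440000
Step 6: max=6685726867/1555200000, min=60355949/14400000, spread=53531/497664
Step 7: max=399280925849/93312000000, min=16343116051/3888000000, spread=450953/5971968
Step 8: max=23903783560603/5598720000000, min=1967248610519/466560000000, spread=3799043/71663616

Answer: 3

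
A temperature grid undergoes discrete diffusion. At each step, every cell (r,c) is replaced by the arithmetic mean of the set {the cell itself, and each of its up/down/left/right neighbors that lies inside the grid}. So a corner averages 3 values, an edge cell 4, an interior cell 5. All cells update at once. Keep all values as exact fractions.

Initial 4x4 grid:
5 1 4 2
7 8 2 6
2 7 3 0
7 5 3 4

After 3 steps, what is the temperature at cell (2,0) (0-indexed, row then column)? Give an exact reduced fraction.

Answer: 7391/1440

Derivation:
Step 1: cell (2,0) = 23/4
Step 2: cell (2,0) = 251/48
Step 3: cell (2,0) = 7391/1440
Full grid after step 3:
  251/54 31601/7200 2849/800 1241/360
  36131/7200 3361/750 3947/1000 2549/800
  7391/1440 14189/3000 5597/1500 24101/7200
  1099/216 6671/1440 27731/7200 343/108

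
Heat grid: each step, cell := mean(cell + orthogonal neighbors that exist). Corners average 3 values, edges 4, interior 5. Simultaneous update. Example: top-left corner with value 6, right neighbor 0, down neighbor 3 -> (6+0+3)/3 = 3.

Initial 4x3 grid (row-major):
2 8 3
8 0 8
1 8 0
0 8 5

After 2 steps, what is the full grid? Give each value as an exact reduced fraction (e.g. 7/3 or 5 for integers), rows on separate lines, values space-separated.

After step 1:
  6 13/4 19/3
  11/4 32/5 11/4
  17/4 17/5 21/4
  3 21/4 13/3
After step 2:
  4 1319/240 37/9
  97/20 371/100 311/60
  67/20 491/100 59/15
  25/6 959/240 89/18

Answer: 4 1319/240 37/9
97/20 371/100 311/60
67/20 491/100 59/15
25/6 959/240 89/18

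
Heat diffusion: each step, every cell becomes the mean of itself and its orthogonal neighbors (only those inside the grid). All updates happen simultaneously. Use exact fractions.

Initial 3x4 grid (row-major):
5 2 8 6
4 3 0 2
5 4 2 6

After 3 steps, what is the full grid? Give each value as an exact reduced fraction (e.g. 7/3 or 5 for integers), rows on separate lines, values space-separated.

Answer: 8311/2160 878/225 6929/1800 221/54
18539/4800 7021/2000 10799/3000 26221/7200
7991/2160 3187/900 5879/1800 185/54

Derivation:
After step 1:
  11/3 9/2 4 16/3
  17/4 13/5 3 7/2
  13/3 7/2 3 10/3
After step 2:
  149/36 443/120 101/24 77/18
  297/80 357/100 161/50 91/24
  145/36 403/120 77/24 59/18
After step 3:
  8311/2160 878/225 6929/1800 221/54
  18539/4800 7021/2000 10799/3000 26221/7200
  7991/2160 3187/900 5879/1800 185/54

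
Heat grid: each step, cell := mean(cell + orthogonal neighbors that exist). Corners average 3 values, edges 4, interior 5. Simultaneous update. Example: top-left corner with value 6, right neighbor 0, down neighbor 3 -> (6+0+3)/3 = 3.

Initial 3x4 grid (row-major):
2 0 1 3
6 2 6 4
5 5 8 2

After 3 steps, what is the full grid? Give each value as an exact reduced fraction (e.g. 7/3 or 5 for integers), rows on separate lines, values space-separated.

After step 1:
  8/3 5/4 5/2 8/3
  15/4 19/5 21/5 15/4
  16/3 5 21/4 14/3
After step 2:
  23/9 613/240 637/240 107/36
  311/80 18/5 39/10 917/240
  169/36 1163/240 1147/240 41/9
After step 3:
  3239/1080 4091/1440 4349/1440 3401/1080
  1179/320 1503/400 4501/1200 10979/2880
  2417/540 6451/1440 6509/1440 592/135

Answer: 3239/1080 4091/1440 4349/1440 3401/1080
1179/320 1503/400 4501/1200 10979/2880
2417/540 6451/1440 6509/1440 592/135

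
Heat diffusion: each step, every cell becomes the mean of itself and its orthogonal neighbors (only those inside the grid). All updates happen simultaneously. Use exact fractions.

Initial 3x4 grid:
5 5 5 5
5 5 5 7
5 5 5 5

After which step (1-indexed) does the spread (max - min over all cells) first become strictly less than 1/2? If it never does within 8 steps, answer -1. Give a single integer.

Answer: 3

Derivation:
Step 1: max=17/3, min=5, spread=2/3
Step 2: max=667/120, min=5, spread=67/120
Step 3: max=5837/1080, min=5, spread=437/1080
  -> spread < 1/2 first at step 3
Step 4: max=2317531/432000, min=2509/500, spread=29951/86400
Step 5: max=20655821/3888000, min=17033/3375, spread=206761/777600
Step 6: max=8232195571/1555200000, min=13665671/2700000, spread=14430763/62208000
Step 7: max=491667741689/93312000000, min=1097652727/216000000, spread=139854109/746496000
Step 8: max=29416071890251/5598720000000, min=99051228977/19440000000, spread=7114543559/44789760000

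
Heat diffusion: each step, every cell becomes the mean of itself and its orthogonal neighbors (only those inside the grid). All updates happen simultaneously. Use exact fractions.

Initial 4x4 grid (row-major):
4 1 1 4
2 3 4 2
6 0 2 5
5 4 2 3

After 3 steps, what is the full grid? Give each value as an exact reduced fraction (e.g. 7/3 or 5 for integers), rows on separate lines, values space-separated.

Answer: 1135/432 18179/7200 731/288 2917/1080
10837/3600 3157/1200 7993/3000 4159/1440
1297/400 611/200 16979/6000 851/288
259/72 631/200 1081/360 6521/2160

Derivation:
After step 1:
  7/3 9/4 5/2 7/3
  15/4 2 12/5 15/4
  13/4 3 13/5 3
  5 11/4 11/4 10/3
After step 2:
  25/9 109/48 569/240 103/36
  17/6 67/25 53/20 689/240
  15/4 68/25 11/4 761/240
  11/3 27/8 343/120 109/36
After step 3:
  1135/432 18179/7200 731/288 2917/1080
  10837/3600 3157/1200 7993/3000 4159/1440
  1297/400 611/200 16979/6000 851/288
  259/72 631/200 1081/360 6521/2160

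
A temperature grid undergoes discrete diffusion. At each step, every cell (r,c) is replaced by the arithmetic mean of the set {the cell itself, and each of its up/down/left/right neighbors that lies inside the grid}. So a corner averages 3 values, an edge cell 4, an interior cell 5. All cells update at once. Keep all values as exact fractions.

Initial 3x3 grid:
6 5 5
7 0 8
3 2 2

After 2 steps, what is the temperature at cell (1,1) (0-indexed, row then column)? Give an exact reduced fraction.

Step 1: cell (1,1) = 22/5
Step 2: cell (1,1) = 179/50
Full grid after step 2:
  14/3 51/10 55/12
  23/5 179/50 363/80
  13/4 283/80 19/6

Answer: 179/50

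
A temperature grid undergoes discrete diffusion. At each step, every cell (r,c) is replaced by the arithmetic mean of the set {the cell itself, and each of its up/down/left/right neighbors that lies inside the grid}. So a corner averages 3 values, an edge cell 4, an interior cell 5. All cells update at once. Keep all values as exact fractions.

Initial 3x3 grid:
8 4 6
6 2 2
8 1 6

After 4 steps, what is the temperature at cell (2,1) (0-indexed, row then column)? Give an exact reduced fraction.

Step 1: cell (2,1) = 17/4
Step 2: cell (2,1) = 61/16
Step 3: cell (2,1) = 4103/960
Step 4: cell (2,1) = 242581/57600
Full grid after step 4:
  10687/2160 5447/1200 9257/2160
  1899/400 107147/24000 28907/7200
  40193/8640 242581/57600 11491/2880

Answer: 242581/57600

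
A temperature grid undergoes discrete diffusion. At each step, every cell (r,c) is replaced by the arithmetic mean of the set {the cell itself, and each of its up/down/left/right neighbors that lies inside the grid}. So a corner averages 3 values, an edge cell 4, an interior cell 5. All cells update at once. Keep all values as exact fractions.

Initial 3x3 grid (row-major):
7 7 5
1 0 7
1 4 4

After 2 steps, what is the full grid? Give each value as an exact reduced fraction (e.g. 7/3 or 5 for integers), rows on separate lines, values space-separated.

After step 1:
  5 19/4 19/3
  9/4 19/5 4
  2 9/4 5
After step 2:
  4 1193/240 181/36
  261/80 341/100 287/60
  13/6 261/80 15/4

Answer: 4 1193/240 181/36
261/80 341/100 287/60
13/6 261/80 15/4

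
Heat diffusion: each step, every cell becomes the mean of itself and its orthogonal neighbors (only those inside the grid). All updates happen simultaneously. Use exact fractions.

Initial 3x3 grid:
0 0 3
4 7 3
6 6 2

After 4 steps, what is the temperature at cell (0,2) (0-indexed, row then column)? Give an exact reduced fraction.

Answer: 9011/2880

Derivation:
Step 1: cell (0,2) = 2
Step 2: cell (0,2) = 11/4
Step 3: cell (0,2) = 137/48
Step 4: cell (0,2) = 9011/2880
Full grid after step 4:
  84269/25920 267599/86400 9011/2880
  639923/172800 264851/72000 608273/172800
  54697/12960 79147/19200 6499/1620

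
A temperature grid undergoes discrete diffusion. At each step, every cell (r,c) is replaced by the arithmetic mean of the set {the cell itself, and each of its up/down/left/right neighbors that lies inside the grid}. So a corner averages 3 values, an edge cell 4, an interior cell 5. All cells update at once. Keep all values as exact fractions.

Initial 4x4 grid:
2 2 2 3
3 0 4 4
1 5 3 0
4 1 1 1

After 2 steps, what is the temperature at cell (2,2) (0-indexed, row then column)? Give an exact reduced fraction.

Step 1: cell (2,2) = 13/5
Step 2: cell (2,2) = 107/50
Full grid after step 2:
  16/9 563/240 197/80 17/6
  593/240 52/25 27/10 207/80
  35/16 67/25 107/50 481/240
  8/3 33/16 451/240 25/18

Answer: 107/50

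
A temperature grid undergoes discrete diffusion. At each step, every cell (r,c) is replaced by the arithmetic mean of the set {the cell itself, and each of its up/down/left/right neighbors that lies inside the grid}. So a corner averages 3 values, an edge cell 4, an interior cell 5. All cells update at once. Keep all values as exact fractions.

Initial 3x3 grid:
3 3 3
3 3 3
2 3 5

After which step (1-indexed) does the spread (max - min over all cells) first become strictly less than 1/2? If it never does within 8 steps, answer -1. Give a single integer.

Answer: 3

Derivation:
Step 1: max=11/3, min=8/3, spread=1
Step 2: max=125/36, min=137/48, spread=89/144
Step 3: max=1427/432, min=421/144, spread=41/108
  -> spread < 1/2 first at step 3
Step 4: max=83917/25920, min=2851/960, spread=347/1296
Step 5: max=4955699/1555200, min=1554533/518400, spread=2921/15552
Step 6: max=294733453/93312000, min=94142651/31104000, spread=24611/186624
Step 7: max=17564464691/5598720000, min=1894015799/622080000, spread=207329/2239488
Step 8: max=1049313339277/335923200000, min=342493467259/111974400000, spread=1746635/26873856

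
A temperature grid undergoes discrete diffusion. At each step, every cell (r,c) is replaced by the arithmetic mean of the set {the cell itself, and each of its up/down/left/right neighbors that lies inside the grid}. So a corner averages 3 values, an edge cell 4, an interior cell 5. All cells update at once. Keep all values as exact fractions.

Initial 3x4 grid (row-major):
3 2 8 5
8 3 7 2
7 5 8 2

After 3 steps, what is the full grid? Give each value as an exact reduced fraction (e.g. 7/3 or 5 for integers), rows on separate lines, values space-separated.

After step 1:
  13/3 4 11/2 5
  21/4 5 28/5 4
  20/3 23/4 11/2 4
After step 2:
  163/36 113/24 201/40 29/6
  85/16 128/25 128/25 93/20
  53/9 275/48 417/80 9/2
After step 3:
  2095/432 17443/3600 2953/600 1741/360
  25019/4800 2599/500 10051/2000 5731/1200
  1219/216 39511/7200 12337/2400 383/80

Answer: 2095/432 17443/3600 2953/600 1741/360
25019/4800 2599/500 10051/2000 5731/1200
1219/216 39511/7200 12337/2400 383/80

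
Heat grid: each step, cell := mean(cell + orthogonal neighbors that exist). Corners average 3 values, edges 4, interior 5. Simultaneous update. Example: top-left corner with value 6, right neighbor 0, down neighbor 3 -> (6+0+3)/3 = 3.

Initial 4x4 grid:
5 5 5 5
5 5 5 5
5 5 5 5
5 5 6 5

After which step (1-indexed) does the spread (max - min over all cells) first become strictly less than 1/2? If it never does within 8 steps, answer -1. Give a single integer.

Step 1: max=16/3, min=5, spread=1/3
  -> spread < 1/2 first at step 1
Step 2: max=631/120, min=5, spread=31/120
Step 3: max=5611/1080, min=5, spread=211/1080
Step 4: max=556843/108000, min=5, spread=16843/108000
Step 5: max=4998643/972000, min=45079/9000, spread=130111/972000
Step 6: max=149442367/29160000, min=2707159/540000, spread=3255781/29160000
Step 7: max=4474353691/874800000, min=2711107/540000, spread=82360351/874800000
Step 8: max=133971316891/26244000000, min=488506441/97200000, spread=2074577821/26244000000

Answer: 1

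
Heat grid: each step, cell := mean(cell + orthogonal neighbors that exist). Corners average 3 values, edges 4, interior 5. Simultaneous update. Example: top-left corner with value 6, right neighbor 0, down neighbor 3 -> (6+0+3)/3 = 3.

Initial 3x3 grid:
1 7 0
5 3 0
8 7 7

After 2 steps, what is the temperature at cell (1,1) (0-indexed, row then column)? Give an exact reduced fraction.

Answer: 403/100

Derivation:
Step 1: cell (1,1) = 22/5
Step 2: cell (1,1) = 403/100
Full grid after step 2:
  34/9 829/240 91/36
  393/80 403/100 139/40
  103/18 1319/240 161/36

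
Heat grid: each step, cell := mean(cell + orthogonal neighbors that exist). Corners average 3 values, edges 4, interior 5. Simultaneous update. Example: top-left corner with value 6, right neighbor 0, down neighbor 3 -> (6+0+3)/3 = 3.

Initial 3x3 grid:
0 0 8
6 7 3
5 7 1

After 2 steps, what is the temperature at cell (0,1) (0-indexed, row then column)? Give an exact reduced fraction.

Answer: 841/240

Derivation:
Step 1: cell (0,1) = 15/4
Step 2: cell (0,1) = 841/240
Full grid after step 2:
  41/12 841/240 73/18
  171/40 113/25 1001/240
  31/6 289/60 161/36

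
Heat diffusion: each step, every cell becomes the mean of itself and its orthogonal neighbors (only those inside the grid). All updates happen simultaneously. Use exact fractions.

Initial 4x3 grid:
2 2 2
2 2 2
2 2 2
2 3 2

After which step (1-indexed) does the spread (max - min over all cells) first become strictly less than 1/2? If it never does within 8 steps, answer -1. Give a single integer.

Answer: 1

Derivation:
Step 1: max=7/3, min=2, spread=1/3
  -> spread < 1/2 first at step 1
Step 2: max=547/240, min=2, spread=67/240
Step 3: max=4757/2160, min=2, spread=437/2160
Step 4: max=1885531/864000, min=2009/1000, spread=29951/172800
Step 5: max=16767821/7776000, min=6829/3375, spread=206761/1555200
Step 6: max=6676995571/3110400000, min=10965671/5400000, spread=14430763/124416000
Step 7: max=398355741689/186624000000, min=881652727/432000000, spread=139854109/1492992000
Step 8: max=23817351890251/11197440000000, min=79611228977/38880000000, spread=7114543559/89579520000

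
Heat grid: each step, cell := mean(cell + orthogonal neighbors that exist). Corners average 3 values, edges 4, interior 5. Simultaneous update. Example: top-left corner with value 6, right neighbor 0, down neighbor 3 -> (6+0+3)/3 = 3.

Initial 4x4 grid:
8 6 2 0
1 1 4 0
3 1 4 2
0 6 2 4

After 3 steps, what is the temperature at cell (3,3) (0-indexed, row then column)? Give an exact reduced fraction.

Step 1: cell (3,3) = 8/3
Step 2: cell (3,3) = 55/18
Step 3: cell (3,3) = 5941/2160
Full grid after step 3:
  2617/720 8081/2400 18619/7200 4297/2160
  3863/1200 5807/2000 3011/1200 3661/1800
  3047/1200 5579/2000 15331/6000 4477/1800
  377/144 6269/2400 21343/7200 5941/2160

Answer: 5941/2160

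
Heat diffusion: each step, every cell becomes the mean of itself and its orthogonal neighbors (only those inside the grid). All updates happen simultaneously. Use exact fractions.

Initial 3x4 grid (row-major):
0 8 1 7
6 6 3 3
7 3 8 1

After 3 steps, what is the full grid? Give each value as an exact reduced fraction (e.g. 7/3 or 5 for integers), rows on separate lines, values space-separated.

Answer: 10057/2160 16067/3600 7621/1800 2143/540
7807/1600 2371/500 25777/6000 28519/7200
5551/1080 35459/7200 10553/2400 2899/720

Derivation:
After step 1:
  14/3 15/4 19/4 11/3
  19/4 26/5 21/5 7/2
  16/3 6 15/4 4
After step 2:
  79/18 551/120 491/120 143/36
  399/80 239/50 107/25 461/120
  193/36 1217/240 359/80 15/4
After step 3:
  10057/2160 16067/3600 7621/1800 2143/540
  7807/1600 2371/500 25777/6000 28519/7200
  5551/1080 35459/7200 10553/2400 2899/720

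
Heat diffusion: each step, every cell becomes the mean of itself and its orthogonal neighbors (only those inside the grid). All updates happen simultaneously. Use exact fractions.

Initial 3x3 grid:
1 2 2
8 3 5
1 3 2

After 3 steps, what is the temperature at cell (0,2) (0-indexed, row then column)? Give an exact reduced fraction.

Step 1: cell (0,2) = 3
Step 2: cell (0,2) = 8/3
Step 3: cell (0,2) = 139/45
Full grid after step 3:
  7177/2160 1327/450 139/45
  46289/14400 3353/1000 5333/1800
  1247/360 44689/14400 6977/2160

Answer: 139/45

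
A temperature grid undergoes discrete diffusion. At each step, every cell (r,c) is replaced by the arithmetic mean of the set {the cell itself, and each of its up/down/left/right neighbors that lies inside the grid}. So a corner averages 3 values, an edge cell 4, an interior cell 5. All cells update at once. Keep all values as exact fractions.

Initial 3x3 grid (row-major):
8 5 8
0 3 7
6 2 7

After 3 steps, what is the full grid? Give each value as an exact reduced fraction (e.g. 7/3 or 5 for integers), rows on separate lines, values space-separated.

Answer: 9809/2160 793/150 12109/2160
20651/4800 2303/500 26351/4800
8239/2160 10813/2400 10619/2160

Derivation:
After step 1:
  13/3 6 20/3
  17/4 17/5 25/4
  8/3 9/2 16/3
After step 2:
  175/36 51/10 227/36
  293/80 122/25 433/80
  137/36 159/40 193/36
After step 3:
  9809/2160 793/150 12109/2160
  20651/4800 2303/500 26351/4800
  8239/2160 10813/2400 10619/2160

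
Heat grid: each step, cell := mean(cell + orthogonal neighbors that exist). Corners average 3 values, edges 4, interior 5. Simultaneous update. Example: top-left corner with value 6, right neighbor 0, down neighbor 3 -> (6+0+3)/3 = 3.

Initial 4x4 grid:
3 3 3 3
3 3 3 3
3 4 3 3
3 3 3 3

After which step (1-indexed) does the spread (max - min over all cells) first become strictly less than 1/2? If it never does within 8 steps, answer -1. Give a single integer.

Answer: 1

Derivation:
Step 1: max=13/4, min=3, spread=1/4
  -> spread < 1/2 first at step 1
Step 2: max=161/50, min=3, spread=11/50
Step 3: max=7567/2400, min=3, spread=367/2400
Step 4: max=33971/10800, min=1813/600, spread=1337/10800
Step 5: max=1013669/324000, min=54469/18000, spread=33227/324000
Step 6: max=30374327/9720000, min=328049/108000, spread=849917/9720000
Step 7: max=908514347/291600000, min=4928533/1620000, spread=21378407/291600000
Step 8: max=27210462371/8748000000, min=1481688343/486000000, spread=540072197/8748000000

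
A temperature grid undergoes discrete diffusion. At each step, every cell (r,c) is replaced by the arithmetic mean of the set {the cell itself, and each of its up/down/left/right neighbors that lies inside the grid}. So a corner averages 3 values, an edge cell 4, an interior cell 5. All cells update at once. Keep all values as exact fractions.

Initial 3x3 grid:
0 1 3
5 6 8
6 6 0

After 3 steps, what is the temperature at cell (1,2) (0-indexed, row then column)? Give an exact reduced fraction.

Step 1: cell (1,2) = 17/4
Step 2: cell (1,2) = 1087/240
Step 3: cell (1,2) = 60209/14400
Full grid after step 3:
  2549/720 2813/800 923/240
  58109/14400 12829/3000 60209/14400
  10147/2160 33167/7200 10087/2160

Answer: 60209/14400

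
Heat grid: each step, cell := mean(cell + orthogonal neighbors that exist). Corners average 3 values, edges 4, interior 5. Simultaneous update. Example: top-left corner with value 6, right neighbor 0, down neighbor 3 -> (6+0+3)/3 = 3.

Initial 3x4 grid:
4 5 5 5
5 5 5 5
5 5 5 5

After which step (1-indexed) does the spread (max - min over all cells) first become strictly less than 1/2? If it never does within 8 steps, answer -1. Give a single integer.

Step 1: max=5, min=14/3, spread=1/3
  -> spread < 1/2 first at step 1
Step 2: max=5, min=85/18, spread=5/18
Step 3: max=5, min=1039/216, spread=41/216
Step 4: max=5, min=125383/25920, spread=4217/25920
Step 5: max=35921/7200, min=7566851/1555200, spread=38417/311040
Step 6: max=717403/144000, min=455359789/93312000, spread=1903471/18662400
Step 7: max=21484241/4320000, min=27392610911/5598720000, spread=18038617/223948800
Step 8: max=1931073241/388800000, min=1646347817149/335923200000, spread=883978523/13436928000

Answer: 1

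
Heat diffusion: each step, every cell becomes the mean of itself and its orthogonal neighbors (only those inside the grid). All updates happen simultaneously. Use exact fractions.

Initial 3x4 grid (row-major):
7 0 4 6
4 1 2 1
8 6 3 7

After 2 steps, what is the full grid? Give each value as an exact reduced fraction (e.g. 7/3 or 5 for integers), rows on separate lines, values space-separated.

After step 1:
  11/3 3 3 11/3
  5 13/5 11/5 4
  6 9/2 9/2 11/3
After step 2:
  35/9 46/15 89/30 32/9
  259/60 173/50 163/50 203/60
  31/6 22/5 223/60 73/18

Answer: 35/9 46/15 89/30 32/9
259/60 173/50 163/50 203/60
31/6 22/5 223/60 73/18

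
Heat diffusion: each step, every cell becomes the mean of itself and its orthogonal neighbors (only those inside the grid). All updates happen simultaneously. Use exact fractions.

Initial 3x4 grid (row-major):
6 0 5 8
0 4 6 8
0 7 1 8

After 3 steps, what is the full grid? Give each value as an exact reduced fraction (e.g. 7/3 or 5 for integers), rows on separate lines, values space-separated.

After step 1:
  2 15/4 19/4 7
  5/2 17/5 24/5 15/2
  7/3 3 11/2 17/3
After step 2:
  11/4 139/40 203/40 77/12
  307/120 349/100 519/100 749/120
  47/18 427/120 569/120 56/9
After step 3:
  527/180 1479/400 6047/1200 266/45
  20537/7200 10963/3000 14843/3000 43327/7200
  1571/540 12961/3600 17741/3600 3097/540

Answer: 527/180 1479/400 6047/1200 266/45
20537/7200 10963/3000 14843/3000 43327/7200
1571/540 12961/3600 17741/3600 3097/540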